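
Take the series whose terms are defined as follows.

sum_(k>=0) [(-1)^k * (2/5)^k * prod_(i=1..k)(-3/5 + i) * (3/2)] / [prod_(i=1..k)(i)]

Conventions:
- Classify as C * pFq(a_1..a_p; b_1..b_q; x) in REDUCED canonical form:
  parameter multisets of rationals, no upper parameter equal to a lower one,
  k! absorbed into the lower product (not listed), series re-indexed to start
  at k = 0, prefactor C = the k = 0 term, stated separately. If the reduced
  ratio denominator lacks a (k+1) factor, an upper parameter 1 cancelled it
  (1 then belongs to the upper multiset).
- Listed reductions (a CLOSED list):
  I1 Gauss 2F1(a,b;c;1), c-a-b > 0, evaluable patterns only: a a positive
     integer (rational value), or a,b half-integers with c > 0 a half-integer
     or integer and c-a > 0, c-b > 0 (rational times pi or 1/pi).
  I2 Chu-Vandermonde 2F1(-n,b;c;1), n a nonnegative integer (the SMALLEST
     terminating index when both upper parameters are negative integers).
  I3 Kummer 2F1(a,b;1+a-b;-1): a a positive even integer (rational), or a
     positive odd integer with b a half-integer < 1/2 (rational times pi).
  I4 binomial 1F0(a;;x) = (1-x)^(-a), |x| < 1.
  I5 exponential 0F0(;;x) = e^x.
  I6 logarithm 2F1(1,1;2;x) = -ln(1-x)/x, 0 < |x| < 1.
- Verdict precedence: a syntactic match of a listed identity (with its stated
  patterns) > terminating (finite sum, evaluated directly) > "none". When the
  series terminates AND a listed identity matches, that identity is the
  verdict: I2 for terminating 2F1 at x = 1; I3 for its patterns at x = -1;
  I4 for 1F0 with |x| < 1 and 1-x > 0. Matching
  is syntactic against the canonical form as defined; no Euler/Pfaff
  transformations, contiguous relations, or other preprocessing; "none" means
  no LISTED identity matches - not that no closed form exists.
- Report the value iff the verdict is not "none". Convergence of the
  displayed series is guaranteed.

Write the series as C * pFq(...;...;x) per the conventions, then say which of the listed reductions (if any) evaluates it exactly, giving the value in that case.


Prefactor 3/2, argument -2/5: 1F0 with upper {2/5} over lower {-}. Verdict: this is binomial (I4) (the 1F0 binomial series: exponent -2/5, x = -2/5). Sum: (3/2) * (7/5)^(-2/5).

Key observation: x = (-2/5) and the (-1)^k factor (C = 3/2, x = -2/5) folds into the argument's sign.
Term ratio: r(k) = (-2/5) * (k+2/5) / [(k+1)] - poly over poly, x = (-2/5) from leading terms; C = 3/2 at k = 0.


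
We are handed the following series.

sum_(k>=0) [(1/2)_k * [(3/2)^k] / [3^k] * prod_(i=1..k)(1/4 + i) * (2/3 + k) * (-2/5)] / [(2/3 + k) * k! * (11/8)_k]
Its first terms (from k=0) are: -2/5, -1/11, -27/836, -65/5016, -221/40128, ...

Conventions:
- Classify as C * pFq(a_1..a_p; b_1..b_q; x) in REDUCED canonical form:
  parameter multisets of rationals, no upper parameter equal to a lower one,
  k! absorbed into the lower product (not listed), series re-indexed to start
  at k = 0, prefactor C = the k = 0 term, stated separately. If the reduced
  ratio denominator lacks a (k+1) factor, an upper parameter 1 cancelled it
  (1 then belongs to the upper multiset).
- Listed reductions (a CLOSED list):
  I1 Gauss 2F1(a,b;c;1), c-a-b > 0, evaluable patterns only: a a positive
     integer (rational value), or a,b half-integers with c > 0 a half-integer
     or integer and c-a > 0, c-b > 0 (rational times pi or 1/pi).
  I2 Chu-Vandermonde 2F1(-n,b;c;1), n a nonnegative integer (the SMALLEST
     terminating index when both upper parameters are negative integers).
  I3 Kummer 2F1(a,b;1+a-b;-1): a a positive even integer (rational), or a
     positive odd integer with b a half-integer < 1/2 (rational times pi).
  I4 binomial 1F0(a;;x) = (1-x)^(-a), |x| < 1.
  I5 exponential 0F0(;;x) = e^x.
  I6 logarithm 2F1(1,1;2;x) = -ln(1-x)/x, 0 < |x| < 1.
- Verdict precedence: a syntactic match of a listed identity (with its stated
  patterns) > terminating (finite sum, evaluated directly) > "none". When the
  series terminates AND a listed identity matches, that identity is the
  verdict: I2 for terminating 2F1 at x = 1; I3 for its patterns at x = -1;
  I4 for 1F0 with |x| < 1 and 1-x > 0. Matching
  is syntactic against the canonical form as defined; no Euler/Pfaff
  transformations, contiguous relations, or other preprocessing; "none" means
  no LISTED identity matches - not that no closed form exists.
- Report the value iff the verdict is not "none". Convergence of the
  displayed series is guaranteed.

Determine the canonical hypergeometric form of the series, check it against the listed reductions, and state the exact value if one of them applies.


With C = -2/5: the canonical form is 2F1(1/2, 5/4; 11/8; 1/2). Verdict: no listed reduction: x = 1/2 and upper {1/2, 5/4} fail every I1-I6 pattern.

Structural cue: t_0 being -2/5, the running product (C = -2/5, x = 1/2) telescopes to a rising factorial.
Ratio: r(k) = (1/2) * (k+1/2) (k+5/4) / [(k+11/8) (k+1)] - poly over poly, x = (1/2) from leading terms; C = -2/5 at k = 0.


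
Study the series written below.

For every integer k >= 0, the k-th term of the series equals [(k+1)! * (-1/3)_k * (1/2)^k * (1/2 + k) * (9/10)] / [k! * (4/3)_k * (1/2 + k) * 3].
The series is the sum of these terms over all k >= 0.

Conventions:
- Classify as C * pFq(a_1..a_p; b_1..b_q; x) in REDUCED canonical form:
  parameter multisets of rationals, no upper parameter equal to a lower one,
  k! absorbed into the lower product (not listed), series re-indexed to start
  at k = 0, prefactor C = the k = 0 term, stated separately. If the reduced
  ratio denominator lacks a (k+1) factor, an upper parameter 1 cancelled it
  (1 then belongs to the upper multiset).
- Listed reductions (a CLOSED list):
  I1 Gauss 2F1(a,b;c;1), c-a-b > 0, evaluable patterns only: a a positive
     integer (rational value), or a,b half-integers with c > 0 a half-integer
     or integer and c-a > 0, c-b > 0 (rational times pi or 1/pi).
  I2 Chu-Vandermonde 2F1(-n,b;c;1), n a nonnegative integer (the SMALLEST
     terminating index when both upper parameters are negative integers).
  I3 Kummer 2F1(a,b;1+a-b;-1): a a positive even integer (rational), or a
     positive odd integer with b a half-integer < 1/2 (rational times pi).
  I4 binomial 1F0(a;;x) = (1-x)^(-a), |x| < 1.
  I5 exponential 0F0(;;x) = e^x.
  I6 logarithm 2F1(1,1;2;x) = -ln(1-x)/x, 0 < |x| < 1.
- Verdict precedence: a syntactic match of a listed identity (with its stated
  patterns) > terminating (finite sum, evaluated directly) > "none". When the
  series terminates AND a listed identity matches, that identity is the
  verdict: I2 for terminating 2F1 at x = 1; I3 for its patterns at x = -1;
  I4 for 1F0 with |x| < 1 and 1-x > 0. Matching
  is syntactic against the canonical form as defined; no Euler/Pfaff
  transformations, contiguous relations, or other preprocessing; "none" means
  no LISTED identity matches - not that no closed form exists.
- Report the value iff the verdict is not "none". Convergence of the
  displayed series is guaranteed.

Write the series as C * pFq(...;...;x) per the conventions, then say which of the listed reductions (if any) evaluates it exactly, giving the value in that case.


Key step: from the first term 3/10: the constant factors (C = 3/10) combine into one prefactor.
Term ratio: r(k) = (1/2) * (k-1/3) (k+2) / [(k+4/3) (k+1)] - rational; roots negated = parameters, x = (1/2), C = 3/10.

Classification (C = 3/10): 2F1 with upper {-1/3, 2}, lower {4/3}, argument x = 1/2. Verdict: no listed reduction: x = 1/2 and upper {-1/3, 2} fail every I1-I6 pattern.


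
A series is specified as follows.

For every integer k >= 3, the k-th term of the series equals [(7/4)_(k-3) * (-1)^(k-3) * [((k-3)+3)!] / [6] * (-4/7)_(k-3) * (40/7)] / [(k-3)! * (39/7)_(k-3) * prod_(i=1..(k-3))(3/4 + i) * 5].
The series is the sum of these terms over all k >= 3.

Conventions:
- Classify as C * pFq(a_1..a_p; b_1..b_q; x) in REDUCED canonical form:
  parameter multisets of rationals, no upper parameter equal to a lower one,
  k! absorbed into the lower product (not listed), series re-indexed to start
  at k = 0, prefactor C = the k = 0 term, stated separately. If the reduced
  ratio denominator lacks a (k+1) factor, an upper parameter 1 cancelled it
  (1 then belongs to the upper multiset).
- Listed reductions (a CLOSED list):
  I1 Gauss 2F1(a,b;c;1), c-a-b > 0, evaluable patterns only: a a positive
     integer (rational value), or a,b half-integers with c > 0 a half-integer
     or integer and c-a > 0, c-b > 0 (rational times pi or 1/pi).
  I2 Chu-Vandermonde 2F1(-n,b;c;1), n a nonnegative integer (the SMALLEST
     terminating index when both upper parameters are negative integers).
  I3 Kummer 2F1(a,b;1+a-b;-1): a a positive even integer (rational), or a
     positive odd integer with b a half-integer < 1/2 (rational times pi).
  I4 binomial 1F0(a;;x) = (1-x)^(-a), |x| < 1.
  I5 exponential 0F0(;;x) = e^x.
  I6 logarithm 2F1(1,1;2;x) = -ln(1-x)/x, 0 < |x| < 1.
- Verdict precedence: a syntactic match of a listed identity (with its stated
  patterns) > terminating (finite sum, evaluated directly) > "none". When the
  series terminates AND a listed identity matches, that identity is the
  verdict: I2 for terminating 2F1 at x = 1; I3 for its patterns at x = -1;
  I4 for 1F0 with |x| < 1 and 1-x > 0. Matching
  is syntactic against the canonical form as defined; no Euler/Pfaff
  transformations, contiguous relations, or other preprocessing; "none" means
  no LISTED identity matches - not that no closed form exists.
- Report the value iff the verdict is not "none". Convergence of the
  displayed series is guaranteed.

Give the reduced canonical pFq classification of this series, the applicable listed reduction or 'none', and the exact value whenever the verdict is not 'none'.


Classification (C = 8/7): 2F1 with upper {-4/7, 4}, lower {39/7}, argument x = -1. Verdict: Kummer (I3) matches (x = -1; c = 39/7 equals 1+a-b for upper {-4/7, 4}: listed pattern). Hence: 1600/1029.

Key observation: from the first term 8/7: the lower running product (C = 8/7, x = -1) is a rising factorial.
Term ratio: r(k) = (-1) * (k-4/7) (k+4) / [(k+39/7) (k+1)] - rational in k. x = (-1); t_0 = 8/7; negate the roots.


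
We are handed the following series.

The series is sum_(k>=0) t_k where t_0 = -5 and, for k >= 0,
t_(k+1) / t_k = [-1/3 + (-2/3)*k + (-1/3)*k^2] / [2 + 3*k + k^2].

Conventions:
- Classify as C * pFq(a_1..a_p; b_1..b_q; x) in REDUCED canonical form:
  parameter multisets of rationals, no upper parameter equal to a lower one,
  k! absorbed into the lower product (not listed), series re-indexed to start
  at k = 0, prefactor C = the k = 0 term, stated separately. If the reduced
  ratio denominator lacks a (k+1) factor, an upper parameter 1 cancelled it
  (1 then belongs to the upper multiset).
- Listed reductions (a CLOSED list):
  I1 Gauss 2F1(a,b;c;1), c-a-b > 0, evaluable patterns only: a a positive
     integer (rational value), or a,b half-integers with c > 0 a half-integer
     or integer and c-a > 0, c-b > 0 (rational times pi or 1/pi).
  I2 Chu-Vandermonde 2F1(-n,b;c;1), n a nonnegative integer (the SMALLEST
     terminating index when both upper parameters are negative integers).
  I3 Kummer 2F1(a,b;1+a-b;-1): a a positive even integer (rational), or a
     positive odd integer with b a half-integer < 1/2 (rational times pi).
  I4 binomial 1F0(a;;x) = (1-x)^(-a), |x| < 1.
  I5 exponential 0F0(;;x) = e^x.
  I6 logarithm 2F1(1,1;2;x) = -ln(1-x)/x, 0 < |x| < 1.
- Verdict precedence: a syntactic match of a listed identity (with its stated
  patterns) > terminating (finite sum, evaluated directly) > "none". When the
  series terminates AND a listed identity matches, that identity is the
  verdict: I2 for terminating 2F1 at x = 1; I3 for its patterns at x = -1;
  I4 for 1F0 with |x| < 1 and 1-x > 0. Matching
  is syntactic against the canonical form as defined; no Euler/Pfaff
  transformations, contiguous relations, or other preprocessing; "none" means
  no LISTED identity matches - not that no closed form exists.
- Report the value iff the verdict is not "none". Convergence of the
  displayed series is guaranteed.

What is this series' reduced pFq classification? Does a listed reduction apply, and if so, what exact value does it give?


The series (x = -1/3) is 2F1: upper {1, 1}, lower {2}, prefactor -5. Verdict: logarithm (I6) applies (the logarithm: parameters (1,1;2), x = -1/3). Its exact value is (-15) * ln(4/3).

Key step: with t_0 = -5, the expanded ratio factors over Q; C = -5, x = -1/3, roots give parameters.
Consecutive-term ratio: r(k) = (-1/3) * (k+1) (k+1) / [(k+2) (k+1)] - rational in k. x = (-1/3); t_0 = -5; negate the roots.


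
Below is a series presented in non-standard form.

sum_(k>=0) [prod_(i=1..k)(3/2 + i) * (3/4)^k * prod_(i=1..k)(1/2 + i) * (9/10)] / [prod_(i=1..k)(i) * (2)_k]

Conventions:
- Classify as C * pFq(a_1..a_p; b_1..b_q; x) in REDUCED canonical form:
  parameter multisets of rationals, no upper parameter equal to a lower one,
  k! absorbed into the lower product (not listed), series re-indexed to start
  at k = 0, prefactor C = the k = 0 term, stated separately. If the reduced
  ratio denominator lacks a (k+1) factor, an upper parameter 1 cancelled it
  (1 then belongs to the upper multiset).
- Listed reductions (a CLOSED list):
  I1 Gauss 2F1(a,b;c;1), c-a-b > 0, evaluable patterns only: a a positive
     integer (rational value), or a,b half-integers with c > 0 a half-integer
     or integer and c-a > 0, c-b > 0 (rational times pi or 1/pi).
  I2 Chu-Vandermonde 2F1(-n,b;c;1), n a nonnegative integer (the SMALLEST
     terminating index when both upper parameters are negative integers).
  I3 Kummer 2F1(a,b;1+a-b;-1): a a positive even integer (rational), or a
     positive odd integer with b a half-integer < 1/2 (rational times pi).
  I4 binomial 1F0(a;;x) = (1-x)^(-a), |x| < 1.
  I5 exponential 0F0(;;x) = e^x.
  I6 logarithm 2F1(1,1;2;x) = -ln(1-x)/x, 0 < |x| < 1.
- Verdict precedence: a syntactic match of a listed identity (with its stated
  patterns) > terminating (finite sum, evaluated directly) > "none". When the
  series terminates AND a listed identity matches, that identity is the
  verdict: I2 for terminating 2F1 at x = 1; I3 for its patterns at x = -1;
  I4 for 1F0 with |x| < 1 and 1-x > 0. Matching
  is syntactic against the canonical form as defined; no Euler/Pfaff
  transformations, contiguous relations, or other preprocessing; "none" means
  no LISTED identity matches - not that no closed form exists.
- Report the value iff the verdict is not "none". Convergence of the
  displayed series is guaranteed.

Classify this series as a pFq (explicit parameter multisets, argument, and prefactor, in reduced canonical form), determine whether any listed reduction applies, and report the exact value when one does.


x = 3/4 here; the reduced form reads 2F1, upper {3/2, 5/2}, lower {2}, C = 9/10. Verdict: none. A 2F1 with upper {3/2, 5/2} fits none of I1-I6 at x = 3/4; the sum runs forever.

Structural cue: x = (3/4) and the running product (C = 9/10) telescopes to a rising factorial.
Consecutive-term ratio: r(k) = (3/4) * (k+3/2) (k+5/2) / [(k+2) (k+1)] - rational; roots negated = parameters, x = (3/4), C = 9/10.


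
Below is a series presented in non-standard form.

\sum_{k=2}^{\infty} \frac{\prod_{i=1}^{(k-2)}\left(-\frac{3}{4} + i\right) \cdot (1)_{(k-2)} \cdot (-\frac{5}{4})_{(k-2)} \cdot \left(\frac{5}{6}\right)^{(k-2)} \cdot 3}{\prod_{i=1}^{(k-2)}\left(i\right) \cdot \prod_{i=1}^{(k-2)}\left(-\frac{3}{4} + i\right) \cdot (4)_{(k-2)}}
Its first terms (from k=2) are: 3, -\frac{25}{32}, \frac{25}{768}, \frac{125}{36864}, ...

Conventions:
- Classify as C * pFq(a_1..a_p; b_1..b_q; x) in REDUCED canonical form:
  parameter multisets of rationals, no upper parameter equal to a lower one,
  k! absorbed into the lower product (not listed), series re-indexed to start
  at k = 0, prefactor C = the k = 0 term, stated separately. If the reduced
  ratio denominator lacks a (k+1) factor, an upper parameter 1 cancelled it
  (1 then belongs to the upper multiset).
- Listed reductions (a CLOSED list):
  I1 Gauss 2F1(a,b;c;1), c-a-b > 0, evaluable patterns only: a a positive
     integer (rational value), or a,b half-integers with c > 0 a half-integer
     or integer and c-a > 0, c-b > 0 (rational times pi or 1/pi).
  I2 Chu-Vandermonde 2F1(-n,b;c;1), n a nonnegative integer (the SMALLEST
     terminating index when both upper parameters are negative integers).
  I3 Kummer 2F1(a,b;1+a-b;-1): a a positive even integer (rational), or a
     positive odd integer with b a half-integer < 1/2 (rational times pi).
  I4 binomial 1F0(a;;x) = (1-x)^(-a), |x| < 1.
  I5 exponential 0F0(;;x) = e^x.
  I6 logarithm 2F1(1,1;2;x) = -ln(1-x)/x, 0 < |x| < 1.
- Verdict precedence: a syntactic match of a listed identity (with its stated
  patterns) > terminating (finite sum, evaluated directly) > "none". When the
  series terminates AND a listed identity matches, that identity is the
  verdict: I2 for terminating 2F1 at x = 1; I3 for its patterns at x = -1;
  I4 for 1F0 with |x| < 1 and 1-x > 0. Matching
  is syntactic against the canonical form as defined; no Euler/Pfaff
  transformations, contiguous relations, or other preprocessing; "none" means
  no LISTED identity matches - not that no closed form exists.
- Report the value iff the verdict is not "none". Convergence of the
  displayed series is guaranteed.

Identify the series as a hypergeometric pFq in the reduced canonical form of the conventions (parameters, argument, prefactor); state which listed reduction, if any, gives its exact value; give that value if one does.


Classification (C = 3): 2F1 with upper {-\frac{5}{4}, 1}, lower {4}, argument x = \frac{5}{6}. Verdict: no listed reduction: x = \frac{5}{6} and upper {-\frac{5}{4}, 1} fail every I1-I6 pattern.

First insight: x = \frac{5}{6} and the lower running product (C = 3, x = 5/6) is a rising factorial.
Consecutive-term ratio: r(k) = \frac{5}{6} * (k-\frac{5}{4}) (k+1) / [(k+4) (k+1)] - rational in k, leading ratio \frac{5}{6}; with t_0 = 3, classification follows.


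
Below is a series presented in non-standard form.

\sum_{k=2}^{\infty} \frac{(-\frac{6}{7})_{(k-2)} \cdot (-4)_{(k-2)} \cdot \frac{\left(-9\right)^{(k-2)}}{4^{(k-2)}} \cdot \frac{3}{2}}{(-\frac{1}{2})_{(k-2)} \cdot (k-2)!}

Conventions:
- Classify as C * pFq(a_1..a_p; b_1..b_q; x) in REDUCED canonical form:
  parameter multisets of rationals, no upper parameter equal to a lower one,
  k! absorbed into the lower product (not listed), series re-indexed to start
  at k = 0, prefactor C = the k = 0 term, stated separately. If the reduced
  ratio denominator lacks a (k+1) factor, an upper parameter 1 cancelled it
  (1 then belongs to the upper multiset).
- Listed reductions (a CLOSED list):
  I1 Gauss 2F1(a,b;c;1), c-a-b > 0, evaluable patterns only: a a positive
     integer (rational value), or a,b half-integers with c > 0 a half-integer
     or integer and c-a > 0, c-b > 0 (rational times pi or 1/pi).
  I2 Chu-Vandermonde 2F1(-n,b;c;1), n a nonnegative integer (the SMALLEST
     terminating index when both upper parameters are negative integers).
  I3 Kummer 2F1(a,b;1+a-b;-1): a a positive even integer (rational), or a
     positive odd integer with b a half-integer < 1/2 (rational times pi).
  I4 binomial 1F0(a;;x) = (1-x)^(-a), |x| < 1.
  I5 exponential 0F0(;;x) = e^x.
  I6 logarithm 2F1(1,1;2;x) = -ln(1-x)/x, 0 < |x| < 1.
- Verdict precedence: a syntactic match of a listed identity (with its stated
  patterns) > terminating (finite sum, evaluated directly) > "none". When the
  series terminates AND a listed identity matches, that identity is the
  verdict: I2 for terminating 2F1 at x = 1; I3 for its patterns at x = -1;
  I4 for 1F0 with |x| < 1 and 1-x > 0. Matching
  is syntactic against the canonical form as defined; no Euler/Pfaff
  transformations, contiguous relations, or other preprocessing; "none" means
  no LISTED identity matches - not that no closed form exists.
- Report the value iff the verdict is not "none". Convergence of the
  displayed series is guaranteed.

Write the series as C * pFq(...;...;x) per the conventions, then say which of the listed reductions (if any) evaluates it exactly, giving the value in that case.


Prefactor \frac{3}{2}, argument -\frac{9}{4}: 2F1 with upper {-4, -\frac{6}{7}} over lower {-\frac{1}{2}}. Verdict: terminating. (-4)_k vanishes past k = 4, leaving a 5-term sum, computed directly. Its exact value is \frac{407019}{4802}.

Structural cue: t_0 = \frac{3}{2} here, and the two geometric factors (prefactor 3/2) combine into one argument.
Step ratio: r(k) = -\frac{9}{4} * (k-4) (k-\frac{6}{7}) / [(k-\frac{1}{2}) (k+1)] ; factor over Q: parameters, x = -\frac{9}{4}, and C = \frac{3}{2}.


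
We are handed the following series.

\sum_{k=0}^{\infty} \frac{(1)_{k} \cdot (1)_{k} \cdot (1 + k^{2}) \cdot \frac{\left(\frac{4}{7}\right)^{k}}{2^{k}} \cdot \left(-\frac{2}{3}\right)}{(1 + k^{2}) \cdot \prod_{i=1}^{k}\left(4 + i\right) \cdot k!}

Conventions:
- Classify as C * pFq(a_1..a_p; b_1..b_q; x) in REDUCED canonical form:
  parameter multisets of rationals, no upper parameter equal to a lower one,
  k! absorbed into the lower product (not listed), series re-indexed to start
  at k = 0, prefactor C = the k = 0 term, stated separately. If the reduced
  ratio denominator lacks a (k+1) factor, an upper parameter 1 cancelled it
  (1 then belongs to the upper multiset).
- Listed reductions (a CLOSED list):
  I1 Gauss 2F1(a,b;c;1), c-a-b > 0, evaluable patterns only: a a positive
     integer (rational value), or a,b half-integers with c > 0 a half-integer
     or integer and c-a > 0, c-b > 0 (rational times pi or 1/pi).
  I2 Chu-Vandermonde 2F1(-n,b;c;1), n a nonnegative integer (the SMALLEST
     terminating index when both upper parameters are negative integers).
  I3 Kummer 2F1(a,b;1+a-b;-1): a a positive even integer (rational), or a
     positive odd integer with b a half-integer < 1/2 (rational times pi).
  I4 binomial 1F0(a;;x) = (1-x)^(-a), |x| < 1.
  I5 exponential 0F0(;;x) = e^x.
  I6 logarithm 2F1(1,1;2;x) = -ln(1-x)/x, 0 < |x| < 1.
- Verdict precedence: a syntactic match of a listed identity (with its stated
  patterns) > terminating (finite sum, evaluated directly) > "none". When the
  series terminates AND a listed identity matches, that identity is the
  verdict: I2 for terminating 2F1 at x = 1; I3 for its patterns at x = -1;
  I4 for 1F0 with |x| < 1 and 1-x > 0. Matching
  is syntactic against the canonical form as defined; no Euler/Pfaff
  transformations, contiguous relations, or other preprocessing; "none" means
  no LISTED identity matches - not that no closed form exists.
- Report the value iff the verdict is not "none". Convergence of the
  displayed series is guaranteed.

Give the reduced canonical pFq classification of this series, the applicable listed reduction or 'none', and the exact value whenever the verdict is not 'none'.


This is -\frac{2}{3} * 2F1(1, 1; 5; \frac{2}{7}) in reduced canonical form. Verdict: none. Every listed pattern misses the 2F1 form at \frac{2}{7}, upper {1, 1}.

Structural cue: t_0 being -\frac{2}{3}, striking the common factor k^2 + 1 reduces the term (C = -2/3, x = 2/7).
Ratio: r(k) = \frac{2}{7} * (k+1) (k+1) / [(k+5) (k+1)] - poly over poly, x = \frac{2}{7} from leading terms; C = -\frac{2}{3} at k = 0.


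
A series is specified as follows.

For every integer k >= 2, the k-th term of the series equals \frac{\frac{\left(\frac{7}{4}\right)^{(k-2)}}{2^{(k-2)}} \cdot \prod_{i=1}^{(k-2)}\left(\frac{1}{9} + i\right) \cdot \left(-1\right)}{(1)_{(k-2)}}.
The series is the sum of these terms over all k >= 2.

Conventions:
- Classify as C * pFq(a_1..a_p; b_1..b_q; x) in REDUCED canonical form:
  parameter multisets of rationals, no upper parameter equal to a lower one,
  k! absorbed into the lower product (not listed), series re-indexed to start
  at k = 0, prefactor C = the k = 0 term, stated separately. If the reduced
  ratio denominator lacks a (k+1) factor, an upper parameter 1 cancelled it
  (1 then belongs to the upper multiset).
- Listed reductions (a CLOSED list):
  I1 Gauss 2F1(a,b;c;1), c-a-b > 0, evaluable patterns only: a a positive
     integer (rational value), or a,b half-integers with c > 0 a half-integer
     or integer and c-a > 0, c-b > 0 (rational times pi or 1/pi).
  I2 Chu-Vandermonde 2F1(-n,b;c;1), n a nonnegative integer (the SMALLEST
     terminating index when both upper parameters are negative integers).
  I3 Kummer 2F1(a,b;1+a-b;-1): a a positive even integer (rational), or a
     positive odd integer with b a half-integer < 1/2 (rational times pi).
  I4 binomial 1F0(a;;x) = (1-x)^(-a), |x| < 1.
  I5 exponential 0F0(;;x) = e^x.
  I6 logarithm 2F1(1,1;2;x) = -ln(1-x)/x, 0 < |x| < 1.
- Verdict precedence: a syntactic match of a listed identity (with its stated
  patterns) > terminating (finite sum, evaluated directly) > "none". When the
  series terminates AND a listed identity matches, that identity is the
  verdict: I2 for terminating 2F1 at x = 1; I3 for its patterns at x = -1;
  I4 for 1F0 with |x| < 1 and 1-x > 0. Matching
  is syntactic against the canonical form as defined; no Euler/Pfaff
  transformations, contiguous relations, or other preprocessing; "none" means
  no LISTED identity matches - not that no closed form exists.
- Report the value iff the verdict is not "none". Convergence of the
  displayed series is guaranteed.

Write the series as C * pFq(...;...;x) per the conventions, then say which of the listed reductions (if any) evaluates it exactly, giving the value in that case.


Prefactor -1, argument \frac{7}{8}: 1F0 with upper {\frac{10}{9}} over lower {-}. Verdict: this is binomial (I4) (the 1F0 binomial series: exponent -10/9, x = \frac{7}{8}). Exact value: \left(-1\right) \cdot \left(\frac{1}{8}\right)^{-\frac{10}{9}}.

Key observation: t_0 = -1 here, and (1)_k (C = -1) is k! itself.
Adjacent-term ratio: r(k) = \frac{7}{8} * (k+\frac{10}{9}) / [(k+1)] ; factor over Q: parameters, x = \frac{7}{8}, and C = -1.


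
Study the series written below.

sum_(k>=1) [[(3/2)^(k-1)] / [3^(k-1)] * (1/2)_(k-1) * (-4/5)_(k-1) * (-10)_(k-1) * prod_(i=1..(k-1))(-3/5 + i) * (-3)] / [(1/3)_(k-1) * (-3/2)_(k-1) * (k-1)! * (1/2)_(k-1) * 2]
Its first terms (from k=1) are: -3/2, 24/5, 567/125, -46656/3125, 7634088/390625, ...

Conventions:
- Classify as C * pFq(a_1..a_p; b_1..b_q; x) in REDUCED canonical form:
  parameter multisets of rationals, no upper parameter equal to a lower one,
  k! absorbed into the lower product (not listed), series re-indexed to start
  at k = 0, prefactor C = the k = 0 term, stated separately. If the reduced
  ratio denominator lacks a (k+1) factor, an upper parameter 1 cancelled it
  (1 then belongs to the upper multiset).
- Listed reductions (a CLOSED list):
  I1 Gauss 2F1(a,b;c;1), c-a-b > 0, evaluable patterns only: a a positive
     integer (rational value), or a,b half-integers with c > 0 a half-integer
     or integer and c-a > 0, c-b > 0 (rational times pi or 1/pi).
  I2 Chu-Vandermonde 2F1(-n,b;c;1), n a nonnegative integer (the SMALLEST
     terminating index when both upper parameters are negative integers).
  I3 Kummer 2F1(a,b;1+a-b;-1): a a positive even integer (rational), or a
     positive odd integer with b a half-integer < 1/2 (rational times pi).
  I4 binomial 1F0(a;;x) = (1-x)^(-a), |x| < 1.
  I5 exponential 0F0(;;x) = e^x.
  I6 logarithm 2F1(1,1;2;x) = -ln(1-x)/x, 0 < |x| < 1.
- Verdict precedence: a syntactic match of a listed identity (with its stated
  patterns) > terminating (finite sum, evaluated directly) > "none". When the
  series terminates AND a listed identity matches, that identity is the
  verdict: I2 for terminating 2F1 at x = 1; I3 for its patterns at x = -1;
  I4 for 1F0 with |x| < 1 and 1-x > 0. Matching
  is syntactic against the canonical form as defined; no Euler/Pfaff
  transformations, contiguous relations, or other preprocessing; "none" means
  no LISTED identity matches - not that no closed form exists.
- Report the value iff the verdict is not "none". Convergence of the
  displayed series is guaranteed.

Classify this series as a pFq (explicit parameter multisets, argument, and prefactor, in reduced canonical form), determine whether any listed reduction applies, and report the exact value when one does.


Canonical form: C = -3/2 times 3F2 with upper {-10, -4/5, 2/5}, lower {-3/2, 1/3}, x = 1/2. Verdict: terminating. With -10 upstairs the series is a 11-term polynomial sum; evaluated term by term. Hence: 417391359726703357689/147223472595214843750.

First insight: t_0 being -3/2, the running product (C = -3/2, x = 1/2) telescopes to a rising factorial.
Adjacent-term ratio: r(k) = (1/2) * (k-10) (k-4/5) (k+2/5) / [(k-3/2) (k+1/3) (k+1)] - rational in k, leading ratio (1/2); with t_0 = -3/2, classification follows.


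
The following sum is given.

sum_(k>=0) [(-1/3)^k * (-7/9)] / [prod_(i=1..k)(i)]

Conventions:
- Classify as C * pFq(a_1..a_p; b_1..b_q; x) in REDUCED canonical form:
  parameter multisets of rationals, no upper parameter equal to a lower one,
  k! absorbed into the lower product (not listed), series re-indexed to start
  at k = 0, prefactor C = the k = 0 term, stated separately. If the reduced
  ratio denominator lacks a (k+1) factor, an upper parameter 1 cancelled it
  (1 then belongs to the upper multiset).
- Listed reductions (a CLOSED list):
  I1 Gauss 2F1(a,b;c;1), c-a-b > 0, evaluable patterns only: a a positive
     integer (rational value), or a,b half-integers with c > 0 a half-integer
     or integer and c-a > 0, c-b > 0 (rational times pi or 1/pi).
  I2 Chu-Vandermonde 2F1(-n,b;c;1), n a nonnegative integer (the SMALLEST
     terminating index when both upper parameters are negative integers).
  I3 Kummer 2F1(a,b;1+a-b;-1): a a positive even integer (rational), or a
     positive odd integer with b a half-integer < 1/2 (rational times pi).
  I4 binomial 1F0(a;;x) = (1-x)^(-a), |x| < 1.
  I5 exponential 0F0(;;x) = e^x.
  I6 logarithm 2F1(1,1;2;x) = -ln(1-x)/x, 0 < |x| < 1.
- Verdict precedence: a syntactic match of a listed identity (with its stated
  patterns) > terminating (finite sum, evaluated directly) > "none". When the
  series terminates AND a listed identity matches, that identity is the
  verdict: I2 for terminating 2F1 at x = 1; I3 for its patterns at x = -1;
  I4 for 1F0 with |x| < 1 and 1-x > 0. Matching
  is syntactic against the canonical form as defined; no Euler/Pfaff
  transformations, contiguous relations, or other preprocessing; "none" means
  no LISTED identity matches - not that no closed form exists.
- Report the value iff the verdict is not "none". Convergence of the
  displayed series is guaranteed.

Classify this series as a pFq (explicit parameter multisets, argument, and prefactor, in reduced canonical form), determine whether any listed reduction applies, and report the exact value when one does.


The series (x = -1/3) is 0F0: upper {-}, lower {-}, prefactor -7/9. Verdict: this is exponential (I5) (the 0F0 exponential series at x = -1/3). Exact value: (-7/9) * e^(-1/3).

Structural cue: t_0 = -7/9 here, and the product of the first k integers (C = -7/9) is k!.
Step ratio: r(k) = (-1/3) * 1 / [(k+1)] - rational; roots negated = parameters, x = (-1/3), C = -7/9.


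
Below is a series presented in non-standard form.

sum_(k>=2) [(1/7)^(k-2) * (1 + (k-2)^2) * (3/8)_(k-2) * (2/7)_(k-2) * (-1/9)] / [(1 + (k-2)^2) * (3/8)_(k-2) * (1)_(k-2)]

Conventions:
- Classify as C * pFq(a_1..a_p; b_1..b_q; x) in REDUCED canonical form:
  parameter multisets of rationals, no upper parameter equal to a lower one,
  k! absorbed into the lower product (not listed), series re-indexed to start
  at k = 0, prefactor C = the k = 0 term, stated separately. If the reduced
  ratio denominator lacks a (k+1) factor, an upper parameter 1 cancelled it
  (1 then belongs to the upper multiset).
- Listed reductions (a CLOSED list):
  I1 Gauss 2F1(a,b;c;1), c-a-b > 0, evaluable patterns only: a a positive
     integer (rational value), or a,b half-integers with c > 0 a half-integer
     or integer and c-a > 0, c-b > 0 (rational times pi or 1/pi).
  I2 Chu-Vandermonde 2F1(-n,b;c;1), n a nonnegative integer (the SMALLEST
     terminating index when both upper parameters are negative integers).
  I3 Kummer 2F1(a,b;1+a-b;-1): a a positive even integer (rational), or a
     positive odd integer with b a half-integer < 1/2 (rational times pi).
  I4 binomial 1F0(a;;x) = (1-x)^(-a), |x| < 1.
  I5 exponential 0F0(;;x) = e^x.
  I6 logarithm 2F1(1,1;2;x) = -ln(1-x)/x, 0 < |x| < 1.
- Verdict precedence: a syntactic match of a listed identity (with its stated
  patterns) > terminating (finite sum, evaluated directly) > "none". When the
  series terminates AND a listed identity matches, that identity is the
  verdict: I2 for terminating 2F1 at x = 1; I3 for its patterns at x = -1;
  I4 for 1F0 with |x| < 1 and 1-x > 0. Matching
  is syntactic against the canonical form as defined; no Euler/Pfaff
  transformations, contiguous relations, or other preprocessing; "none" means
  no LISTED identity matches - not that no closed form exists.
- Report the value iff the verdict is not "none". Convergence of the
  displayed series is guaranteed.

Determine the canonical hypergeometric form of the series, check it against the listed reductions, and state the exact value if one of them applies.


With C = -1/9: the canonical form is 1F0(2/7; -; 1/7). Verdict: this is the I4 binomial reduction (the 1F0 binomial series: exponent -2/7, x = 1/7). Value: (-1/9) * (6/7)^(-2/7).

The tell: t_0 being -1/9, (1)_k (C = -1/9) is k! itself.
Consecutive-term ratio: r(k) = (1/7) * (k+2/7) / [(k+1)] - poly over poly, x = (1/7) from leading terms; C = -1/9 at k = 0.


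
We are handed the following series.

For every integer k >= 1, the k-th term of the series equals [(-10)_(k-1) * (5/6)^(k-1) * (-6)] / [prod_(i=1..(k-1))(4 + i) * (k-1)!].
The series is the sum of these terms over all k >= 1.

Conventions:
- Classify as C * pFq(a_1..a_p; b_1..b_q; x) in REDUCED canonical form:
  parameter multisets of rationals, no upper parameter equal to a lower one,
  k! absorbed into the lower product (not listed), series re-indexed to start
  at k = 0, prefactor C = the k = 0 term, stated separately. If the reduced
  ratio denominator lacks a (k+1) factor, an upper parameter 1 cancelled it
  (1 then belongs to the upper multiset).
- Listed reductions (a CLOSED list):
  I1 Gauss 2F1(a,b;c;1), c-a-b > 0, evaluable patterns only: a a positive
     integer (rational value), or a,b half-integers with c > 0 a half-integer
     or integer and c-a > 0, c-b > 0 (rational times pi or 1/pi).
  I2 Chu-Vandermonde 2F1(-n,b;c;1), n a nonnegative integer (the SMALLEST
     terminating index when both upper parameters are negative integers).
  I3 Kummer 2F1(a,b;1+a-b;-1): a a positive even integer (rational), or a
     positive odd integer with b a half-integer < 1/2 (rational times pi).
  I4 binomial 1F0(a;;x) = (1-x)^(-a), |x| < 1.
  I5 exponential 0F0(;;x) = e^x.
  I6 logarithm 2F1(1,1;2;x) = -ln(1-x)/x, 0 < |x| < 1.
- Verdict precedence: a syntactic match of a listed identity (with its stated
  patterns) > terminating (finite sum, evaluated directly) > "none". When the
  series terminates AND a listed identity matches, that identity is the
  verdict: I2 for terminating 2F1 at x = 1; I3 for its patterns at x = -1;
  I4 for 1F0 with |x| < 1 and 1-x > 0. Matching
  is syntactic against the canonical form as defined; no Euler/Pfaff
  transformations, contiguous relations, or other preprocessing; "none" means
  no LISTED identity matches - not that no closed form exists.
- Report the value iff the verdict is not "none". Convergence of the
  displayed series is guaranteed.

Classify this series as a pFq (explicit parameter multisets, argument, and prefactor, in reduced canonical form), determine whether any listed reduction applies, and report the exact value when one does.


Canonical form: C = -6 times 1F1 with upper {-10}, lower {5}, x = 5/6. Verdict: terminating - upper -10 stops the sum at k = 10; the 11 terms are added exactly. Its exact value is -863984254996657/1464260527521792.

First insight: t_0 = -6 here, and the lower running product (C = -6, x = 5/6) is a rising factorial.
Ratio: r(k) = (5/6) * (k-10) / [(k+5) (k+1)] ; factor over Q: parameters, x = (5/6), and C = -6.


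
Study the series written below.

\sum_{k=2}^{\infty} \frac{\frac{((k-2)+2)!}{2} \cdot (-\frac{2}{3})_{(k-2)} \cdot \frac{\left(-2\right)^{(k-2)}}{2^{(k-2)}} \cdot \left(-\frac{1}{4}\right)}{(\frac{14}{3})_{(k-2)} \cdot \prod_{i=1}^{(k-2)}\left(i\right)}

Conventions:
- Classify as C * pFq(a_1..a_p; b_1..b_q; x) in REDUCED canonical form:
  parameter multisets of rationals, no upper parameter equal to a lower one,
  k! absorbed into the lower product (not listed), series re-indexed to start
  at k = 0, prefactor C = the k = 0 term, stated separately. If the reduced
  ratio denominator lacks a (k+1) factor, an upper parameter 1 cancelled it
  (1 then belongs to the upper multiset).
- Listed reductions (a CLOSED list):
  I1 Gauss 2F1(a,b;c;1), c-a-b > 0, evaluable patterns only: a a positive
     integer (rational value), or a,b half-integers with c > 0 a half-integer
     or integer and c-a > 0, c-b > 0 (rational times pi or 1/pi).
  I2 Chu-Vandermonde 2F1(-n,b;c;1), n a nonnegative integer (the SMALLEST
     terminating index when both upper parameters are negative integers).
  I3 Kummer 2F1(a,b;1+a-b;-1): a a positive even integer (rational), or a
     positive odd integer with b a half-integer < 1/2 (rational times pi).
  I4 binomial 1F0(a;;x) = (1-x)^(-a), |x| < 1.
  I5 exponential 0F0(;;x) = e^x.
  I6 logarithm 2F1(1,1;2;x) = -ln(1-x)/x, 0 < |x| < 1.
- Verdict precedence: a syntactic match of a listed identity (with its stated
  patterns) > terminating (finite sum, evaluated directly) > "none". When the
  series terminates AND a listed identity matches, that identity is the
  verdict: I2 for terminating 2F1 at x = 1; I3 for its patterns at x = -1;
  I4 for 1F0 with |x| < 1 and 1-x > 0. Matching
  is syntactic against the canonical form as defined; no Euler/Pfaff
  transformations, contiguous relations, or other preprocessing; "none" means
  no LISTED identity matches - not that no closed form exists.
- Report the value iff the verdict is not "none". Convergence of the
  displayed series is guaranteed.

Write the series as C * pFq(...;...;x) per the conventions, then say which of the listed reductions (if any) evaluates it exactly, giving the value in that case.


This is -\frac{1}{4} * 2F1(-\frac{2}{3}, 3; \frac{14}{3}; -1) in reduced canonical form. Verdict: none. A 2F1 with upper {-\frac{2}{3}, 3} fits none of I1-I6 at x = -1; the sum runs forever.

Structural cue: from the first term -\frac{1}{4}: the two k-th powers (C = -1/4) combine into one argument.
Consecutive-term ratio: r(k) = -1 * (k-\frac{2}{3}) (k+3) / [(k+\frac{14}{3}) (k+1)] - rational in k. x = -1; t_0 = -\frac{1}{4}; negate the roots.


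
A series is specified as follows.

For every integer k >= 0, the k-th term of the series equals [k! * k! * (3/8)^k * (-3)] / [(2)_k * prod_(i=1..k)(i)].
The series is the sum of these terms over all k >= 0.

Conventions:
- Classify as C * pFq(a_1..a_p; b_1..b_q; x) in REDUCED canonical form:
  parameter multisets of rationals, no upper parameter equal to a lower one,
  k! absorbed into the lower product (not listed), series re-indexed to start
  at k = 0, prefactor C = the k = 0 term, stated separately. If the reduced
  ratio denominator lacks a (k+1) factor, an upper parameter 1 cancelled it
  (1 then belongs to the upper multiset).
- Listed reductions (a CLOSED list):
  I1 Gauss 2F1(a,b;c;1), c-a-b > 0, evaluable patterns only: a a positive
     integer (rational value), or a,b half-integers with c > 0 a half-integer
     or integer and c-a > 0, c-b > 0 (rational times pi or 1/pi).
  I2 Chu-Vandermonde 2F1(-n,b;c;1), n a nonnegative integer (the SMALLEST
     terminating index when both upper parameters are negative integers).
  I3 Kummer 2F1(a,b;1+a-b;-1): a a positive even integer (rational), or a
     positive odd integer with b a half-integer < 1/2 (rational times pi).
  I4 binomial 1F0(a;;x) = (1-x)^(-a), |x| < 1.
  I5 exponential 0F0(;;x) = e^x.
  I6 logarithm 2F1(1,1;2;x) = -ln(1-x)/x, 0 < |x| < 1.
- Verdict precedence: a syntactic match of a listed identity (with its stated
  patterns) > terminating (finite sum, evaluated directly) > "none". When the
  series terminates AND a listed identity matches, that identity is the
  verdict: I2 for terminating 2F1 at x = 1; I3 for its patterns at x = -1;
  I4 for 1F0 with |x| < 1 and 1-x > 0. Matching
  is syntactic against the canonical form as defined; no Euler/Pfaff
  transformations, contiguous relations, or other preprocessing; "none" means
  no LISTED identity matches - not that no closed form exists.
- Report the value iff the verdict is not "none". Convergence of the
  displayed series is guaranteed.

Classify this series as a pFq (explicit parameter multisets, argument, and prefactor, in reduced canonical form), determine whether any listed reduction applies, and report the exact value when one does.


x = 3/8 here; the reduced form reads 2F1, upper {1, 1}, lower {2}, C = -3. Verdict: this is the logarithmic series (I6) (the logarithm: parameters (1,1;2), x = 3/8). Its exact value is 8 * ln(5/8).

Structural cue: from the first term -3: the product of the first k integers (C = -3) is k!.
Consecutive-term ratio: r(k) = (3/8) * (k+1) (k+1) / [(k+2) (k+1)] - poly over poly, x = (3/8) from leading terms; C = -3 at k = 0.
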